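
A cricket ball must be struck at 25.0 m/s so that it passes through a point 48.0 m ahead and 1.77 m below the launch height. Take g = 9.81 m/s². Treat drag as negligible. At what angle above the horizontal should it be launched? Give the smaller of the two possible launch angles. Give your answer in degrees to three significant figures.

Trajectory: y = x tanθ − g x² (1 + tan²θ)/(2v₀²). With x = 48.0, y = −1.77, v₀ = 25.0, g = 9.81:
18.08 tan²θ − 48.0 tanθ + (16.31) = 0.
tanθ = [48.0 ± √(48.0² − 4 × 18.08 × (16.31))] / (2 × 18.08) = (48.0 ± 33.53) / 36.16, giving tanθ = 0.4001 or 2.254.
θ = 21.81° or 66.08°; the smaller is 21.81°.

21.8°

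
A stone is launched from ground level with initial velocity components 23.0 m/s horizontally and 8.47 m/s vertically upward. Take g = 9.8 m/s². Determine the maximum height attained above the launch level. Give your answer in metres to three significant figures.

Peak height H = v_y0² / (2g) = 71.741 / 19.60 = 3.660 m.

3.66 m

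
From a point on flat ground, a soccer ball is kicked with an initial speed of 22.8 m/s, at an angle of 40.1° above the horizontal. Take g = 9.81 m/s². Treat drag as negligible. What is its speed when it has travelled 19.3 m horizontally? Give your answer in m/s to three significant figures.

Horizontal component vₓ = 22.80 cos 40.1° = 17.44 m/s; vertical v_y0 = 22.80 sin 40.1° = 14.69 m/s.
x = vₓ t ⇒ t = 19.3/17.44 = 1.107 s.
Vertical velocity there: v_y = v_y0 − g t = 14.69 − 9.81 × 1.107 = 3.830 m/s.
Speed: √(vₓ² + v_y²) = √(17.44² + 3.830²) = 17.86 m/s.

17.9 m/s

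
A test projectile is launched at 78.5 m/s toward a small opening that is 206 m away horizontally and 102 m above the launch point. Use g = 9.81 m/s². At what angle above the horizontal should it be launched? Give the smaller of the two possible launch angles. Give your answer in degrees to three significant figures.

Trajectory: y = x tanθ − g x² (1 + tan²θ)/(2v₀²). With x = 206, y = 102, v₀ = 78.5, g = 9.81:
33.78 tan²θ − 206 tanθ + (135.8) = 0.
tanθ = [206 ± √(206² − 4 × 33.78 × (135.8))] / (2 × 33.78) = (206 ± 155.2) / 67.56, giving tanθ = 0.7518 or 5.347.
θ = 36.94° or 79.41°; the smaller is 36.94°.

36.9°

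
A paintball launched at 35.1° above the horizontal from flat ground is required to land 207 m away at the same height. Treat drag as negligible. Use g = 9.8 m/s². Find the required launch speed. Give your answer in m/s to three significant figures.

Level-ground range: R = v₀² sin(2θ)/g, so v₀ = √(gR / sin 2θ).
v₀ = √(9.80 × 207 / sin 70.20°) = √(2029 / 0.9409) = √2156.1 = 46.43 m/s.

46.4 m/s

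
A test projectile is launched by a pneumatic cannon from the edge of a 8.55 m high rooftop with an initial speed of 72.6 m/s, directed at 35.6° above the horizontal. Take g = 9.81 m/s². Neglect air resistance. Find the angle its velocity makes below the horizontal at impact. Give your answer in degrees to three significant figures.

vₓ = 72.60 cos 35.6° = 59.03 m/s; v_y0 = 72.60 sin 35.6° = 42.26 m/s.
Vertical motion (up positive, ground at y = 0): 4.905 t² − (42.26) t − 8.55 = 0, so t = (42.26 + √(42.26² + 2·9.81·8.55)) / 9.81 = (42.26 + 44.20) / 9.81 = 8.814 s.
At impact: v_y = v_y0 − g t = −44.20 m/s; vₓ = 59.03 m/s.
Angle below horizontal: arctan(|v_y|/vₓ) = arctan(44.20/59.03) = 36.83°.

36.8°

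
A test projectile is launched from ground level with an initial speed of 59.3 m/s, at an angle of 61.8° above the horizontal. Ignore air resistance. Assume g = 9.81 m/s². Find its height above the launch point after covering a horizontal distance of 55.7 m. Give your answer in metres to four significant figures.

Resolve: vₓ = 59.30 cos 61.8° = 28.02 m/s and v_y0 = 59.30 sin 61.8° = 52.26 m/s.
x = vₓ t ⇒ t = 55.7/28.02 = 1.988 s.
Height: y = v_y0 t − ½ g t² = 52.26 × 1.988 − 4.905 × 1.988² = 103.9 − 19.38 = 84.50 m.

84.50 m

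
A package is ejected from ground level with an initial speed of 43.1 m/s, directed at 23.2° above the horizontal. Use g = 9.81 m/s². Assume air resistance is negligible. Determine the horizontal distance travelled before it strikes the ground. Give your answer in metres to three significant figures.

137 m

vₓ = 43.10 cos 23.2° = 39.61 m/s; v_y0 = 43.10 sin 23.2° = 16.98 m/s.
Time aloft: T = 2 v_y0 / g = 2 × 16.98 / 9.81 = 3.462 s.
Horizontal distance R = vₓ T = 39.61 × 3.462 = 137.1 m.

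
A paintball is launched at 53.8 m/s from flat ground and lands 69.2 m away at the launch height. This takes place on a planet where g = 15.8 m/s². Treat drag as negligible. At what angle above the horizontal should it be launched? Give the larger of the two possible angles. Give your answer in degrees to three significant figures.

78.9°

Level-ground range R = v₀² sin(2θ)/g ⇒ sin(2θ) = gR/v₀² = 15.8 × 69.2 / 53.8² = 0.3777.
2θ = 22.19° or 180° − 22.19° = 157.8°, so θ = 11.10° or 78.90°.
The larger angle is 78.90°.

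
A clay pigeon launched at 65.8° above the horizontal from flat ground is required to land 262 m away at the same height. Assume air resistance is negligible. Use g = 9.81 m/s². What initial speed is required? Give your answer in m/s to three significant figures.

From R = (v₀² / g) sin 2θ: v₀ = √(gR / sin 2θ).
v₀ = √(9.81 × 262 / sin 131.6°) = √(2570 / 0.7478) = √3437.1 = 58.63 m/s.

58.6 m/s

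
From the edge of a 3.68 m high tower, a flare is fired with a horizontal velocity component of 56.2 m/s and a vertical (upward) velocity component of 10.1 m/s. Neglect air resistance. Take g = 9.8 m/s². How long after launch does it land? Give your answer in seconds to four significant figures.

The projectile lands when y = 3.68 + (10.10) t − ½·9.80·t² = 0. Positive root: t = (10.10 + √(10.10² + 2·9.80·3.68)) / 9.80 = (10.10 + 13.20) / 9.80 = 2.377 s.

2.377 s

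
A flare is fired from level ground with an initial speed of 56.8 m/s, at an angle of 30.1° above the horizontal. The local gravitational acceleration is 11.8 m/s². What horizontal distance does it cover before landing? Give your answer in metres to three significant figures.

Components: vₓ = 56.80 cos 30.1° = 49.14 m/s, v_y0 = 56.80 sin 30.1° = 28.49 m/s.
Time aloft: T = 2 v_y0 / g = 2 × 28.49 / 11.8 = 4.828 s.
Horizontal distance R = vₓ T = 49.14 × 4.828 = 237.3 m.

237 m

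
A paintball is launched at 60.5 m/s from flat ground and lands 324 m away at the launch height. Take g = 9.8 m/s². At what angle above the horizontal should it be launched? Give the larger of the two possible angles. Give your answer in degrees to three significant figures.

59.9°

R = v₀² sin 2θ / g gives sin 2θ = gR/v₀² = 9.80·324/60.5² = 0.8675.
2θ = 60.17° or 180° − 60.17° = 119.8°, so θ = 30.08° or 59.92°.
The larger angle is 59.92°.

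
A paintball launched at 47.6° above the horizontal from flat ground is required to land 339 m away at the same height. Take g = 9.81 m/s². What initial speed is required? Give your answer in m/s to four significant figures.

Level-ground range: R = v₀² sin(2θ)/g, so v₀ = √(gR / sin 2θ).
v₀ = √(9.81 × 339 / sin 95.20°) = √(3326 / 0.9959) = √3339.3 = 57.79 m/s.

57.79 m/s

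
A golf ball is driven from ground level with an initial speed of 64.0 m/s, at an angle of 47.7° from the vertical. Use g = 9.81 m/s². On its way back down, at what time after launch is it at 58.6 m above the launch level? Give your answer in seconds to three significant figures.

7.10 s

Resolve: vₓ = 64.00 sin 47.7° = 47.34 m/s and v_y0 = 64.00 cos 47.7° = 43.07 m/s.
Height y(t) = 43.07 t − 4.905 t² = 58.6 gives 4.905 t² − 43.07 t + 58.6 = 0.
t = [43.07 ± √(43.07² − 2·9.81·58.6)] / 9.81 = (43.07 ± 26.56) / 9.81, so t = 1.683 s or t = 7.098 s.
The descending-branch root is 7.098 s.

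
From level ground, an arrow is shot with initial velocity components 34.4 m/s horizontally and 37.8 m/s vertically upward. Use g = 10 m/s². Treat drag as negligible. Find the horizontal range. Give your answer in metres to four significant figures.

260.1 m

Time aloft: T = 2 v_y0 / g = 2 × 37.80 / 10.0 = 7.560 s.
Horizontal distance R = vₓ T = 34.40 × 7.560 = 260.1 m.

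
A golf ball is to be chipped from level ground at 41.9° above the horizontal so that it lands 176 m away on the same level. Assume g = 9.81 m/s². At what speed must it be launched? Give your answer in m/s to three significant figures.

41.7 m/s

From R = (v₀² / g) sin 2θ: v₀ = √(gR / sin 2θ).
v₀ = √(9.81 × 176 / sin 83.80°) = √(1727 / 0.9942) = √1736.7 = 41.67 m/s.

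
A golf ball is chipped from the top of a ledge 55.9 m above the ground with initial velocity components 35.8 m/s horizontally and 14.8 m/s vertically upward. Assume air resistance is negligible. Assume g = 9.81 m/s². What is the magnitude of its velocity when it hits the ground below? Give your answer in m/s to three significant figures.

Vertical motion (up positive, ground at y = 0): 4.905 t² − (14.80) t − 55.9 = 0, so t = (14.80 + √(14.80² + 2·9.81·55.9)) / 9.81 = (14.80 + 36.27) / 9.81 = 5.206 s.
Vertical velocity at impact: v_y = v_y0 − g t = 14.80 − 9.81 × 5.206 = −36.27 m/s.
Speed: |v| = √(vₓ² + v_y²) = √(35.80² + 36.27²) = 50.97 m/s.

51.0 m/s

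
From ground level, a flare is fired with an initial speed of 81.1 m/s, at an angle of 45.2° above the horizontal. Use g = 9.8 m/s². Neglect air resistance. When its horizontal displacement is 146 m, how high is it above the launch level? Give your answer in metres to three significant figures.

115 m

Resolve: vₓ = 81.10 cos 45.2° = 57.15 m/s and v_y0 = 81.10 sin 45.2° = 57.55 m/s.
x = vₓ t ⇒ t = 146/57.15 = 2.555 s.
Height: y = v_y0 t − ½ g t² = 57.55 × 2.555 − 4.900 × 2.555² = 147.0 − 31.98 = 115.0 m.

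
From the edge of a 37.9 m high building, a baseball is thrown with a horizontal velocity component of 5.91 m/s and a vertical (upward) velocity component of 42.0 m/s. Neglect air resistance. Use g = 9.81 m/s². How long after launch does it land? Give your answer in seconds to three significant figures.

9.39 s

Vertical motion (up positive, ground at y = 0): 4.905 t² − (42.00) t − 37.9 = 0, so t = (42.00 + √(42.00² + 2·9.81·37.9)) / 9.81 = (42.00 + 50.08) / 9.81 = 9.386 s.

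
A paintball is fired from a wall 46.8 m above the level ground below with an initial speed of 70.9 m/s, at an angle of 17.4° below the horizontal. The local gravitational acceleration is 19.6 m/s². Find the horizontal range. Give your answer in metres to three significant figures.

Resolve: vₓ = 70.90 cos 17.4° = 67.66 m/s and v_y0 = −21.20 m/s (downward).
The projectile lands when y = 46.8 + (−21.20) t − ½·19.6·t² = 0. Positive root: t = (−21.20 + √(21.20² + 2·19.6·46.8)) / 19.6 = (−21.20 + 47.79) / 19.6 = 1.357 s.
Horizontal distance: R = vₓ t = 67.66 × 1.357 = 91.78 m.

91.8 m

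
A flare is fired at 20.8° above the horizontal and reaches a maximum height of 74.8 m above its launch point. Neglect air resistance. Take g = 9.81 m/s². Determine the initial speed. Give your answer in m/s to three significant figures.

At the peak v_y = 0, so v_y0 = √(2gH) = √(2 × 9.81 × 74.8) = 38.31 m/s.
v_y0 = v₀ sin θ ⇒ v₀ = 38.31 / sin 20.8° = 107.9 m/s.

108 m/s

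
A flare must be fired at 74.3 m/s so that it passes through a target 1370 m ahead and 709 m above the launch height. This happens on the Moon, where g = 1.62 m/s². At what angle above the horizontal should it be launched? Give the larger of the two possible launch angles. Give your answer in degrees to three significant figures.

76.3°

Trajectory: y = x tanθ − g x² (1 + tan²θ)/(2v₀²). With x = 1370, y = 709, v₀ = 74.3, g = 1.62:
275.4 tan²θ − 1370 tanθ + (984.4) = 0.
tanθ = [1370 ± √(1370² − 4 × 275.4 × (984.4))] / (2 × 275.4) = (1370 ± 890.2) / 550.8, giving tanθ = 0.8710 or 4.104.
θ = 41.06° or 76.30°; the larger is 76.30°.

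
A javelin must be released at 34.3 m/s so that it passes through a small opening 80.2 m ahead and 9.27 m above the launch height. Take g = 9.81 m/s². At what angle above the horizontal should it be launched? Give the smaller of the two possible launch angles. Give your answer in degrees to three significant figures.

Trajectory: y = x tanθ − g x² (1 + tan²θ)/(2v₀²). With x = 80.2, y = 9.27, v₀ = 34.3, g = 9.81:
26.82 tan²θ − 80.2 tanθ + (36.09) = 0.
tanθ = [80.2 ± √(80.2² − 4 × 26.82 × (36.09))] / (2 × 26.82) = (80.2 ± 50.61) / 53.63, giving tanθ = 0.5517 or 2.439.
θ = 28.89° or 67.71°; the smaller is 28.89°.

28.9°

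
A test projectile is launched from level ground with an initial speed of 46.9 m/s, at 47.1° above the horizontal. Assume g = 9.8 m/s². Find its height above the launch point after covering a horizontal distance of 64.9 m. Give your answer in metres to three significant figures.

Components: vₓ = 46.90 cos 47.1° = 31.93 m/s, v_y0 = 46.90 sin 47.1° = 34.36 m/s.
At x = 64.9 m, t = x/vₓ = 64.9/31.93 = 2.033 s.
Height: y = v_y0 t − ½ g t² = 34.36 × 2.033 − 4.900 × 2.033² = 69.84 − 20.25 = 49.59 m.

49.6 m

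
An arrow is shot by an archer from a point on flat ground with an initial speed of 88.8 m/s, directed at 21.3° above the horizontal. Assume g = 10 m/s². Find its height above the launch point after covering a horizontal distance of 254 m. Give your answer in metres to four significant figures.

51.90 m

Components: vₓ = 88.80 cos 21.3° = 82.73 m/s, v_y0 = 88.80 sin 21.3° = 32.26 m/s.
At x = 254 m, t = x/vₓ = 254/82.73 = 3.070 s.
Height: y = v_y0 t − ½ g t² = 32.26 × 3.070 − 5.000 × 3.070² = 99.03 − 47.13 = 51.90 m.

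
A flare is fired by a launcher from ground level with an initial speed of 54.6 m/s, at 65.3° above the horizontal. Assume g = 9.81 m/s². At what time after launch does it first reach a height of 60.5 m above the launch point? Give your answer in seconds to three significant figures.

Resolve: vₓ = 54.60 cos 65.3° = 22.82 m/s and v_y0 = 54.60 sin 65.3° = 49.60 m/s.
Height y(t) = 49.60 t − 4.905 t² = 60.5 gives 4.905 t² − 49.60 t + 60.5 = 0.
Quadratic formula: t = (49.60 ± √1273.6) / 9.81 = (49.60 ± 35.69) / 9.81 → t = 1.419 s or 8.694 s.
The first (ascending) time is 1.419 s.

1.42 s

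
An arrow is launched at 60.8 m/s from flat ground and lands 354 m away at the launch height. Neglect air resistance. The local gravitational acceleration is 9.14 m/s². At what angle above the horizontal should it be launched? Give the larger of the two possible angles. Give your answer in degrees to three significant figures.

59.5°

R = v₀² sin 2θ / g gives sin 2θ = gR/v₀² = 9.14·354/60.8² = 0.8753.
2θ = 61.08° or 180° − 61.08° = 118.9°, so θ = 30.54° or 59.46°.
The larger angle is 59.46°.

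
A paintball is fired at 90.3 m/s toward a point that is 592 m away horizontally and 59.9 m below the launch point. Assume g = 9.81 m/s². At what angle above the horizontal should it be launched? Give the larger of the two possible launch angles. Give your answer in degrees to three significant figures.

68.4°

Trajectory: y = x tanθ − g x² (1 + tan²θ)/(2v₀²). With x = 592, y = −59.9, v₀ = 90.3, g = 9.81:
210.8 tan²θ − 592 tanθ + (150.9) = 0.
tanθ = [592 ± √(592² − 4 × 210.8 × (150.9))] / (2 × 210.8) = (592 ± 472.4) / 421.6, giving tanθ = 0.2836 or 2.525.
θ = 15.83° or 68.39°; the larger is 68.39°.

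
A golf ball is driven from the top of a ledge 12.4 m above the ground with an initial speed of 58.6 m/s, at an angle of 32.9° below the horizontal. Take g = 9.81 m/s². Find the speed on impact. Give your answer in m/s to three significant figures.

vₓ = 58.60 cos 32.9° = 49.20 m/s; v_y0 = −31.83 m/s (downward).
Vertical motion (up positive, ground at y = 0): 4.905 t² − (−31.83) t − 12.4 = 0, so t = (−31.83 + √(31.83² + 2·9.81·12.4)) / 9.81 = (−31.83 + 35.45) / 9.81 = 0.3686 s.
Vertical velocity at impact: v_y = v_y0 − g t = −31.83 − 9.81 × 0.3686 = −35.45 m/s.
Speed: |v| = √(vₓ² + v_y²) = √(49.20² + 35.45²) = 60.64 m/s.

60.6 m/s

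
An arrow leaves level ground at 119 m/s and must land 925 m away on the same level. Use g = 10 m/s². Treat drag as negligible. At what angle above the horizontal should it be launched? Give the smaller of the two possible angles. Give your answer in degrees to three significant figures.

Level-ground range R = v₀² sin(2θ)/g ⇒ sin(2θ) = gR/v₀² = 10.0 × 925 / 119² = 0.6532.
2θ = 40.78° or 180° − 40.78° = 139.2°, so θ = 20.39° or 69.61°.
The smaller angle is 20.39°.

20.4°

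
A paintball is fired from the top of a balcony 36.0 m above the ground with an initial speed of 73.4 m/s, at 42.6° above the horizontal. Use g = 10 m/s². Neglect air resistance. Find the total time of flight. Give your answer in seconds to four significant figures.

10.61 s

vₓ = 73.40 cos 42.6° = 54.03 m/s; v_y0 = 73.40 sin 42.6° = 49.68 m/s.
The projectile lands when y = 36.0 + (49.68) t − ½·10.0·t² = 0. Positive root: t = (49.68 + √(49.68² + 2·10.0·36.0)) / 10.0 = (49.68 + 56.47) / 10.0 = 10.61 s.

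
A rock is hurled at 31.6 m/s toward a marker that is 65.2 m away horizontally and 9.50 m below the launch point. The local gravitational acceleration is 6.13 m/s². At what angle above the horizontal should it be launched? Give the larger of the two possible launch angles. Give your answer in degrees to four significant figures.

78.56°

Trajectory: y = x tanθ − g x² (1 + tan²θ)/(2v₀²). With x = 65.2, y = −9.50, v₀ = 31.6, g = 6.13:
13.05 tan²θ − 65.2 tanθ + (3.548) = 0.
tanθ = [65.2 ± √(65.2² − 4 × 13.05 × (3.548))] / (2 × 13.05) = (65.2 ± 63.76) / 26.10, giving tanθ = 0.05503 or 4.942.
θ = 3.150° or 78.56°; the larger is 78.56°.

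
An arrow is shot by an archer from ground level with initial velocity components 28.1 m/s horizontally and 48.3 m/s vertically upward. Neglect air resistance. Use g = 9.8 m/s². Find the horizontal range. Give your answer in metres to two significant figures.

280 m

Time aloft: T = 2 v_y0 / g = 2 × 48.30 / 9.80 = 9.857 s.
Horizontal distance R = vₓ T = 28.10 × 9.857 = 277.0 m.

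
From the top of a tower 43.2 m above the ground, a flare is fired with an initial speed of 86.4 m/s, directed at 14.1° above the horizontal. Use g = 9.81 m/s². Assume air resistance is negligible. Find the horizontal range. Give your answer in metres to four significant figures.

486.7 m

vₓ = 86.40 cos 14.1° = 83.80 m/s; v_y0 = 86.40 sin 14.1° = 21.05 m/s.
The projectile lands when y = 43.2 + (21.05) t − ½·9.81·t² = 0. Positive root: t = (21.05 + √(21.05² + 2·9.81·43.2)) / 9.81 = (21.05 + 35.93) / 9.81 = 5.808 s.
Horizontal distance: R = vₓ t = 83.80 × 5.808 = 486.7 m.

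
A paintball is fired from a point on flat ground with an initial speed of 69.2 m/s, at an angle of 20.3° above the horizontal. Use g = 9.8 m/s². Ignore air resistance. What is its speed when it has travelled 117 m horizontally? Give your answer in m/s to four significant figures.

vₓ = 69.20 cos 20.3° = 64.90 m/s; v_y0 = 69.20 sin 20.3° = 24.01 m/s.
At x = 117 m, t = x/vₓ = 117/64.90 = 1.803 s.
Vertical velocity there: v_y = v_y0 − g t = 24.01 − 9.80 × 1.803 = 6.341 m/s.
Speed: √(vₓ² + v_y²) = √(64.90² + 6.341²) = 65.21 m/s.

65.21 m/s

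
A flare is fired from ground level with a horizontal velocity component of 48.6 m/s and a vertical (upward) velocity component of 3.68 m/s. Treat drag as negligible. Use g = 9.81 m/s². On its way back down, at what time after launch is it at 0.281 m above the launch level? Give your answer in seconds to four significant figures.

0.6640 s

Require v_y0 t − ½ g t² = 0.281, i.e. 4.905 t² − 3.680 t + 0.281 = 0.
t = [3.680 ± √(3.680² − 2·9.81·0.281)] / 9.81 = (3.680 ± 2.834) / 9.81, so t = 0.08628 s or t = 0.6640 s.
The descending-branch root is 0.6640 s.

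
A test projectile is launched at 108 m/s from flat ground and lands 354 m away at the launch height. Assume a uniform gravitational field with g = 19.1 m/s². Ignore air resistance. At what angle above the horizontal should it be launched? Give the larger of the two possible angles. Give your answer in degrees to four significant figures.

From R = (v₀²/g) sin 2θ: sin 2θ = 19.1 × 354 / 11664 = 0.5797.
2θ = 35.43° or 180° − 35.43° = 144.6°, so θ = 17.71° or 72.29°.
The larger angle is 72.29°.

72.29°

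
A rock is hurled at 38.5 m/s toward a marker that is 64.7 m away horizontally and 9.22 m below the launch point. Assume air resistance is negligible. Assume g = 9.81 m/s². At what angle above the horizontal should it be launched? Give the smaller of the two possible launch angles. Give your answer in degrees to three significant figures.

4.16°

Trajectory: y = x tanθ − g x² (1 + tan²θ)/(2v₀²). With x = 64.7, y = −9.22, v₀ = 38.5, g = 9.81:
13.85 tan²θ − 64.7 tanθ + (4.632) = 0.
tanθ = [64.7 ± √(64.7² − 4 × 13.85 × (4.632))] / (2 × 13.85) = (64.7 ± 62.68) / 27.70, giving tanθ = 0.07273 or 4.598.
θ = 4.160° or 77.73°; the smaller is 4.160°.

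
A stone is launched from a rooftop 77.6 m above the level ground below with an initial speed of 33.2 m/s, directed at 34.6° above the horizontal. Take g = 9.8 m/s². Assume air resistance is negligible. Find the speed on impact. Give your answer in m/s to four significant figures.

vₓ = 33.20 cos 34.6° = 27.33 m/s; v_y0 = 33.20 sin 34.6° = 18.85 m/s.
With up positive and y = 0 at the ground: y(t) = 77.6 + (18.85) t − 4.900 t². Setting y = 0 and taking the positive root: t = [18.85 + √(18.85² + 2·9.80·77.6)] / 9.80 = (18.85 + 43.32) / 9.80 = 6.344 s.
Vertical velocity at impact: v_y = v_y0 − g t = 18.85 − 9.80 × 6.344 = −43.32 m/s.
Speed: |v| = √(vₓ² + v_y²) = √(27.33² + 43.32²) = 51.22 m/s.

51.22 m/s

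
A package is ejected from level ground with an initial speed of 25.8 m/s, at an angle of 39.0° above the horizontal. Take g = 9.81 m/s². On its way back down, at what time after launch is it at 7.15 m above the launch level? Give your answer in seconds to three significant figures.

Resolve: vₓ = 25.80 cos 39.0° = 20.05 m/s and v_y0 = 25.80 sin 39.0° = 16.24 m/s.
Height y(t) = 16.24 t − 4.905 t² = 7.15 gives 4.905 t² − 16.24 t + 7.15 = 0.
Quadratic formula: t = (16.24 ± √123.34) / 9.81 = (16.24 ± 11.11) / 9.81 → t = 0.5230 s or 2.787 s.
The descending-branch root is 2.787 s.

2.79 s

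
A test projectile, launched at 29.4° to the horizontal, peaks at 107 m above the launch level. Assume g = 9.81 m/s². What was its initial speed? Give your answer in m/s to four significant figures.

At the peak v_y = 0, so v_y0 = √(2gH) = √(2 × 9.81 × 107) = 45.82 m/s.
v_y0 = v₀ sin θ ⇒ v₀ = 45.82 / sin 29.4° = 93.34 m/s.

93.34 m/s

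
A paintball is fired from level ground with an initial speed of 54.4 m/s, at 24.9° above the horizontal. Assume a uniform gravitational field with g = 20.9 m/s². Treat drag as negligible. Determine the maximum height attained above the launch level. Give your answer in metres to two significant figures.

13 m

vₓ = 54.40 cos 24.9° = 49.34 m/s; v_y0 = 54.40 sin 24.9° = 22.90 m/s.
Peak height H = v_y0² / (2g) = 524.61 / 41.80 = 12.55 m.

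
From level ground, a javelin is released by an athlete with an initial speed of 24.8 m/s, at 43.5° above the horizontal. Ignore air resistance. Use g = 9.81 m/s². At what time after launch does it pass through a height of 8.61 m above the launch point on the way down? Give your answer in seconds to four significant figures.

Horizontal component vₓ = 24.80 cos 43.5° = 17.99 m/s; vertical v_y0 = 24.80 sin 43.5° = 17.07 m/s.
Require v_y0 t − ½ g t² = 8.61, i.e. 4.905 t² − 17.07 t + 8.61 = 0.
t = [17.07 ± √(17.07² − 2·9.81·8.61)] / 9.81 = (17.07 ± 11.07) / 9.81, so t = 0.6120 s or t = 2.868 s.
The descending-branch root is 2.868 s.

2.868 s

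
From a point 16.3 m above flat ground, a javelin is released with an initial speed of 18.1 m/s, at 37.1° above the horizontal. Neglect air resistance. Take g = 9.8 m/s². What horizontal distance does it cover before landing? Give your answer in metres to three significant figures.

46.9 m

Components: vₓ = 18.10 cos 37.1° = 14.44 m/s, v_y0 = 18.10 sin 37.1° = 10.92 m/s.
With up positive and y = 0 at the ground: y(t) = 16.3 + (10.92) t − 4.900 t². Setting y = 0 and taking the positive root: t = [10.92 + √(10.92² + 2·9.80·16.3)] / 9.80 = (10.92 + 20.94) / 9.80 = 3.251 s.
Horizontal distance: R = vₓ t = 14.44 × 3.251 = 46.94 m.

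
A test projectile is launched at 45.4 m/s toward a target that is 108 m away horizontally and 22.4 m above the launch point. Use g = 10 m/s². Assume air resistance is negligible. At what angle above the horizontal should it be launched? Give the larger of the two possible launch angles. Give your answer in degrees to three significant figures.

73.0°

Trajectory: y = x tanθ − g x² (1 + tan²θ)/(2v₀²). With x = 108, y = 22.4, v₀ = 45.4, g = 10.0:
28.29 tan²θ − 108 tanθ + (50.69) = 0.
tanθ = [108 ± √(108² − 4 × 28.29 × (50.69))] / (2 × 28.29) = (108 ± 76.98) / 56.59, giving tanθ = 0.5481 or 3.269.
θ = 28.73° or 72.99°; the larger is 72.99°.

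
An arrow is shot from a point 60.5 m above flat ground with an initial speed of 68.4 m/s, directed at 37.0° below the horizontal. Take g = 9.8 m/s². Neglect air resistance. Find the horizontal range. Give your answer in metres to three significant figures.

Resolve: vₓ = 68.40 cos 37.0° = 54.63 m/s and v_y0 = −41.16 m/s (downward).
The projectile lands when y = 60.5 + (−41.16) t − ½·9.80·t² = 0. Positive root: t = (−41.16 + √(41.16² + 2·9.80·60.5)) / 9.80 = (−41.16 + 53.67) / 9.80 = 1.276 s.
Horizontal distance: R = vₓ t = 54.63 × 1.276 = 69.70 m.

69.7 m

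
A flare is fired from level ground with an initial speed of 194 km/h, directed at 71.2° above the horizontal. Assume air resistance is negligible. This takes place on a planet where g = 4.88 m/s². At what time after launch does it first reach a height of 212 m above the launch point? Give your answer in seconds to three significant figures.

Convert: 194 km/h = 194/3.6 = 53.89 m/s.
Components: vₓ = 53.89 cos 71.2° = 17.37 m/s, v_y0 = 53.89 sin 71.2° = 51.01 m/s.
Require v_y0 t − ½ g t² = 212, i.e. 2.440 t² − 51.01 t + 212 = 0.
Quadratic formula: t = (51.01 ± √533.30) / 4.88 = (51.01 ± 23.09) / 4.88 → t = 5.721 s or 15.19 s.
The first (ascending) time is 5.721 s.

5.72 s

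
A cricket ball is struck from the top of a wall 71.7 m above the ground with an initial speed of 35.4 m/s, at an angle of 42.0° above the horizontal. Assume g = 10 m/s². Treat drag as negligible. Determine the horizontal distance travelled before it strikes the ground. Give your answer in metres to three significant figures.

180 m

Resolve: vₓ = 35.40 cos 42.0° = 26.31 m/s and v_y0 = 35.40 sin 42.0° = 23.69 m/s.
Vertical motion (up positive, ground at y = 0): 5.000 t² − (23.69) t − 71.7 = 0, so t = (23.69 + √(23.69² + 2·10.0·71.7)) / 10.0 = (23.69 + 44.67) / 10.0 = 6.835 s.
Horizontal distance: R = vₓ t = 26.31 × 6.835 = 179.8 m.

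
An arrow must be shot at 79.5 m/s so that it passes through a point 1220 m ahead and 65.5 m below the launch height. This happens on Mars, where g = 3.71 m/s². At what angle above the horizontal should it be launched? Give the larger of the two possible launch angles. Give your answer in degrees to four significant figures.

Trajectory: y = x tanθ − g x² (1 + tan²θ)/(2v₀²). With x = 1220, y = −65.5, v₀ = 79.5, g = 3.71:
436.8 tan²θ − 1220 tanθ + (371.3) = 0.
tanθ = [1220 ± √(1220² − 4 × 436.8 × (371.3))] / (2 × 436.8) = (1220 ± 916.2) / 873.7, giving tanθ = 0.3477 or 2.445.
θ = 19.17° or 67.76°; the larger is 67.76°.

67.76°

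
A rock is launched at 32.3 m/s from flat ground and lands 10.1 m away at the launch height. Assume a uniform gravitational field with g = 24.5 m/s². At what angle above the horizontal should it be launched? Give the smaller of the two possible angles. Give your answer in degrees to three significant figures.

6.86°

R = v₀² sin 2θ / g gives sin 2θ = gR/v₀² = 24.5·10.1/32.3² = 0.2372.
2θ = 13.72° or 180° − 13.72° = 166.3°, so θ = 6.860° or 83.14°.
The smaller angle is 6.860°.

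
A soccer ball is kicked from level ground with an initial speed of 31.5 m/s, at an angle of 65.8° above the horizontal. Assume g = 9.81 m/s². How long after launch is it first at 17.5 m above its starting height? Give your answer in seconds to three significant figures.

0.690 s

Horizontal component vₓ = 31.50 cos 65.8° = 12.91 m/s; vertical v_y0 = 31.50 sin 65.8° = 28.73 m/s.
Height y(t) = 28.73 t − 4.905 t² = 17.5 gives 4.905 t² − 28.73 t + 17.5 = 0.
Quadratic formula: t = (28.73 ± √482.17) / 9.81 = (28.73 ± 21.96) / 9.81 → t = 0.6905 s or 5.167 s.
The first (ascending) time is 0.6905 s.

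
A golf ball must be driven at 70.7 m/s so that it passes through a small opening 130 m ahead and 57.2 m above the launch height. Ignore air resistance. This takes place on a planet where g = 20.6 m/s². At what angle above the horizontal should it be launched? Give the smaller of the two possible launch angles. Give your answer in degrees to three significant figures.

Trajectory: y = x tanθ − g x² (1 + tan²θ)/(2v₀²). With x = 130, y = 57.2, v₀ = 70.7, g = 20.6:
34.82 tan²θ − 130 tanθ + (92.02) = 0.
tanθ = [130 ± √(130² − 4 × 34.82 × (92.02))] / (2 × 34.82) = (130 ± 63.88) / 69.65, giving tanθ = 0.9493 or 2.784.
θ = 43.51° or 70.24°; the smaller is 43.51°.

43.5°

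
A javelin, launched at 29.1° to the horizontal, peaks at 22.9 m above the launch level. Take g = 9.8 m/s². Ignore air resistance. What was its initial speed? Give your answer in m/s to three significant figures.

At the peak v_y = 0, so v_y0 = √(2gH) = √(2 × 9.80 × 22.9) = 21.19 m/s.
v_y0 = v₀ sin θ ⇒ v₀ = 21.19 / sin 29.1° = 43.56 m/s.

43.6 m/s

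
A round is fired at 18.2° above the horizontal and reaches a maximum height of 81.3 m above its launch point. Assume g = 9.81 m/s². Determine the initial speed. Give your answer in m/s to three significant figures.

At the peak v_y = 0, so v_y0 = √(2gH) = √(2 × 9.81 × 81.3) = 39.94 m/s.
v_y0 = v₀ sin θ ⇒ v₀ = 39.94 / sin 18.2° = 127.9 m/s.

128 m/s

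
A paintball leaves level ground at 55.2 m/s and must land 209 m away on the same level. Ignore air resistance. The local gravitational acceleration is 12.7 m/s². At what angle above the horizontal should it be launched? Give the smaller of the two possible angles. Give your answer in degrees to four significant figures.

Level-ground range R = v₀² sin(2θ)/g ⇒ sin(2θ) = gR/v₀² = 12.7 × 209 / 55.2² = 0.8711.
2θ = 60.59° or 180° − 60.59° = 119.4°, so θ = 30.29° or 59.71°.
The smaller angle is 30.29°.

30.29°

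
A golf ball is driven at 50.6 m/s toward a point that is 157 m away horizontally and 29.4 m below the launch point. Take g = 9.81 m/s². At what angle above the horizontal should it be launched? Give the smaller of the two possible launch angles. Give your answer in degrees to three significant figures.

6.71°

Trajectory: y = x tanθ − g x² (1 + tan²θ)/(2v₀²). With x = 157, y = −29.4, v₀ = 50.6, g = 9.81:
47.22 tan²θ − 157 tanθ + (17.82) = 0.
tanθ = [157 ± √(157² − 4 × 47.22 × (17.82))] / (2 × 47.22) = (157 ± 145.9) / 94.44, giving tanθ = 0.1177 or 3.207.
θ = 6.711° or 72.68°; the smaller is 6.711°.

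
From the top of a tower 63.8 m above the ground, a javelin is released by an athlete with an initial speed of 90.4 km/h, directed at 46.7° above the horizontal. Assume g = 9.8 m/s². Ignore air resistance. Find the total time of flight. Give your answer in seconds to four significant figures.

Convert: 90.4 km/h = 90.4/3.6 = 25.11 m/s.
Resolve: vₓ = 25.11 cos 46.7° = 17.22 m/s and v_y0 = 25.11 sin 46.7° = 18.28 m/s.
The projectile lands when y = 63.8 + (18.28) t − ½·9.80·t² = 0. Positive root: t = (18.28 + √(18.28² + 2·9.80·63.8)) / 9.80 = (18.28 + 39.81) / 9.80 = 5.927 s.

5.927 s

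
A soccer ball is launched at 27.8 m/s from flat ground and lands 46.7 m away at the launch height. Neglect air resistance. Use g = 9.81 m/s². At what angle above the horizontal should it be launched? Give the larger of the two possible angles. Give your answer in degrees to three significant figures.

Level-ground range R = v₀² sin(2θ)/g ⇒ sin(2θ) = gR/v₀² = 9.81 × 46.7 / 27.8² = 0.5928.
2θ = 36.35° or 180° − 36.35° = 143.6°, so θ = 18.18° or 71.82°.
The larger angle is 71.82°.

71.8°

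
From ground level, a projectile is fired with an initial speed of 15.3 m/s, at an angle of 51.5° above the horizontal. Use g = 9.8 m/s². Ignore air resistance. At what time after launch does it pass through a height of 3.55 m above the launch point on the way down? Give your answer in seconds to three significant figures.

vₓ = 15.30 cos 51.5° = 9.524 m/s; v_y0 = 15.30 sin 51.5° = 11.97 m/s.
Require v_y0 t − ½ g t² = 3.55, i.e. 4.900 t² − 11.97 t + 3.55 = 0.
t = [11.97 ± √(11.97² − 2·9.80·3.55)] / 9.80 = (11.97 ± 8.590) / 9.80, so t = 0.3453 s or t = 2.098 s.
The descending-branch root is 2.098 s.

2.10 s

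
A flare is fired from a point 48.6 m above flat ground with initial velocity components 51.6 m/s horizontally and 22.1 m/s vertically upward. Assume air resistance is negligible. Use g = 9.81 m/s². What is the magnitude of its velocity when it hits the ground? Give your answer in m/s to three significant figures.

64.1 m/s

Vertical motion (up positive, ground at y = 0): 4.905 t² − (22.10) t − 48.6 = 0, so t = (22.10 + √(22.10² + 2·9.81·48.6)) / 9.81 = (22.10 + 37.97) / 9.81 = 6.124 s.
Vertical velocity at impact: v_y = v_y0 − g t = 22.10 − 9.81 × 6.124 = −37.97 m/s.
Speed: |v| = √(vₓ² + v_y²) = √(51.60² + 37.97²) = 64.07 m/s.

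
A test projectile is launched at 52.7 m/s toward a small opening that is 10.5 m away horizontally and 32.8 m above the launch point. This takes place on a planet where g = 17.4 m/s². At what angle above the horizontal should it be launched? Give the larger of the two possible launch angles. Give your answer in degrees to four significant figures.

87.87°

Trajectory: y = x tanθ − g x² (1 + tan²θ)/(2v₀²). With x = 10.5, y = 32.8, v₀ = 52.7, g = 17.4:
0.3454 tan²θ − 10.5 tanθ + (33.15) = 0.
tanθ = [10.5 ± √(10.5² − 4 × 0.3454 × (33.15))] / (2 × 0.3454) = (10.5 ± 8.029) / 0.6907, giving tanθ = 3.578 or 26.83.
θ = 74.38° or 87.87°; the larger is 87.87°.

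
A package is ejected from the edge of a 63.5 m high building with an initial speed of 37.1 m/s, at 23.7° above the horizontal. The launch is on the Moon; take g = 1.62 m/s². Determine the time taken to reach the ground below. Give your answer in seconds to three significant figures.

Horizontal component vₓ = 37.10 cos 23.7° = 33.97 m/s; vertical v_y0 = 37.10 sin 23.7° = 14.91 m/s.
Vertical motion (up positive, ground at y = 0): 0.8100 t² − (14.91) t − 63.5 = 0, so t = (14.91 + √(14.91² + 2·1.62·63.5)) / 1.62 = (14.91 + 20.69) / 1.62 = 21.98 s.

22.0 s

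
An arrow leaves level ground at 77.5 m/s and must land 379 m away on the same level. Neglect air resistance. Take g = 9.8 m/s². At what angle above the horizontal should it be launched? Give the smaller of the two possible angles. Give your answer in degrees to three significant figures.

From R = (v₀²/g) sin 2θ: sin 2θ = 9.80 × 379 / 6006.2 = 0.6184.
2θ = 38.20° or 180° − 38.20° = 141.8°, so θ = 19.10° or 70.90°.
The smaller angle is 19.10°.

19.1°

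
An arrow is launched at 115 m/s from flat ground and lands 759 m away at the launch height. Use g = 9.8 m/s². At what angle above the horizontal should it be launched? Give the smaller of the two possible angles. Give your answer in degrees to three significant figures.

R = v₀² sin 2θ / g gives sin 2θ = gR/v₀² = 9.80·759/115² = 0.5624.
2θ = 34.22° or 180° − 34.22° = 145.8°, so θ = 17.11° or 72.89°.
The smaller angle is 17.11°.

17.1°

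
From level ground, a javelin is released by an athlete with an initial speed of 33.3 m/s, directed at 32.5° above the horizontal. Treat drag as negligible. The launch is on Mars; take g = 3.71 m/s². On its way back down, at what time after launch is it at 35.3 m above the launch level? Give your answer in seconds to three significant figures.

6.88 s

Resolve: vₓ = 33.30 cos 32.5° = 28.08 m/s and v_y0 = 33.30 sin 32.5° = 17.89 m/s.
Set y = v_y0 t − ½ g t² = 35.3: 1.855 t² − 17.89 t + 35.3 = 0.
Quadratic formula: t = (17.89 ± √58.200) / 3.71 = (17.89 ± 7.629) / 3.71 → t = 2.766 s or 6.879 s.
The descending-branch root is 6.879 s.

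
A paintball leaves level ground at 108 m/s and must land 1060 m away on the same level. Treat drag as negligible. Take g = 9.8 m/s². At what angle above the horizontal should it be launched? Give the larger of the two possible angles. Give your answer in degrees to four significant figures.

R = v₀² sin 2θ / g gives sin 2θ = gR/v₀² = 9.80·1060/108² = 0.8906.
2θ = 62.95° or 180° − 62.95° = 117.1°, so θ = 31.47° or 58.53°.
The larger angle is 58.53°.

58.53°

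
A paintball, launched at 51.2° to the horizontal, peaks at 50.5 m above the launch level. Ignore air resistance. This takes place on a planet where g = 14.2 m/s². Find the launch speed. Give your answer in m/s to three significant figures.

At the peak v_y = 0, so v_y0 = √(2gH) = √(2 × 14.2 × 50.5) = 37.87 m/s.
v_y0 = v₀ sin θ ⇒ v₀ = 37.87 / sin 51.2° = 48.59 m/s.

48.6 m/s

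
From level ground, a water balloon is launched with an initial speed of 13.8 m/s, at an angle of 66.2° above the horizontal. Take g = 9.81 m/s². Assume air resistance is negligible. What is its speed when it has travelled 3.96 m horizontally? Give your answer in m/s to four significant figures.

7.934 m/s

Horizontal component vₓ = 13.80 cos 66.2° = 5.569 m/s; vertical v_y0 = 13.80 sin 66.2° = 12.63 m/s.
Time to reach x = 3.96 m: t = x/vₓ = 3.96/5.569 = 0.7111 s.
Vertical velocity there: v_y = v_y0 − g t = 12.63 − 9.81 × 0.7111 = 5.651 m/s.
Speed: √(vₓ² + v_y²) = √(5.569² + 5.651²) = 7.934 m/s.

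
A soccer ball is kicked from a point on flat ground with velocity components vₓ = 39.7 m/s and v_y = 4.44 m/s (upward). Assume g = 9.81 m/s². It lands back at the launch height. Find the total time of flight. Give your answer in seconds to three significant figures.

It returns to y = 0 when t = 2 v_y0 / g = 2(4.440)/9.81 = 0.9052 s.

0.905 s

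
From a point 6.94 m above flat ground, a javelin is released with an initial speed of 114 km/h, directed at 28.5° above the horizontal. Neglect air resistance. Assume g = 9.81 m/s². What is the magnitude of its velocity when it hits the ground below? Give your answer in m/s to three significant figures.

33.7 m/s

Convert: 114 km/h = 114/3.6 = 31.67 m/s.
Horizontal component vₓ = 31.67 cos 28.5° = 27.83 m/s; vertical v_y0 = 31.67 sin 28.5° = 15.11 m/s.
Vertical motion (up positive, ground at y = 0): 4.905 t² − (15.11) t − 6.94 = 0, so t = (15.11 + √(15.11² + 2·9.81·6.94)) / 9.81 = (15.11 + 19.09) / 9.81 = 3.486 s.
Vertical velocity at impact: v_y = v_y0 − g t = 15.11 − 9.81 × 3.486 = −19.09 m/s.
Speed: |v| = √(vₓ² + v_y²) = √(27.83² + 19.09²) = 33.75 m/s.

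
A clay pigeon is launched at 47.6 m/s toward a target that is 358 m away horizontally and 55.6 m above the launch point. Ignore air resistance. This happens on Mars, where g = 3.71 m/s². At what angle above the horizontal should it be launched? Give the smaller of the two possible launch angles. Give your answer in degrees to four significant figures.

Trajectory: y = x tanθ − g x² (1 + tan²θ)/(2v₀²). With x = 358, y = 55.6, v₀ = 47.6, g = 3.71:
104.9 tan²θ − 358 tanθ + (160.5) = 0.
tanθ = [358 ± √(358² − 4 × 104.9 × (160.5))] / (2 × 104.9) = (358 ± 246.6) / 209.9, giving tanθ = 0.5311 or 2.881.
θ = 27.97° or 70.86°; the smaller is 27.97°.

27.97°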